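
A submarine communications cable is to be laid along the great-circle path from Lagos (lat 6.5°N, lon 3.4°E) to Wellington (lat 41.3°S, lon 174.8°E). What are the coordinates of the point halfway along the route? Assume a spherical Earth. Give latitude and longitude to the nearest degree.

≈ lat 63°S, lon 28°E

Write both endpoints as unit vectors p₁, p₂ with components (cos φ cos λ, cos φ sin λ, sin φ).
The central angle between the endpoints is δ = arccos(p₁·p₂) ≈ 2.520 rad (144.4°).
Interpolate at f = 1/2 with slerp weights a = sin((1−f)δ)/sin δ ≈ 1.634, b = sin(fδ)/sin δ ≈ 1.634.
p = a·p₁ + b·p₂ ≈ (0.398, 0.208, -0.894); φ = arcsin(p_z) ≈ -63.32°, λ = atan2(p_y, p_x) ≈ 27.53°.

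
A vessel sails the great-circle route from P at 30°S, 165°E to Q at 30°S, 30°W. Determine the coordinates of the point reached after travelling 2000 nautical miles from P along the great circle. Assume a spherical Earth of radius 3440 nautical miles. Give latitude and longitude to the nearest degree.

Convert each endpoint to a unit vector on the sphere (x = cos φ cos λ, y = cos φ sin λ, z = sin φ).
The central angle between the endpoints is δ = arccos(p₁·p₂) ≈ 2.065 rad (118.3°). The total great-circle distance is δ·R ≈ 2.065 × 3440 ≈ 7104 nmi, so the target fraction is f = 2000/7104 ≈ 0.282.
Interpolate at f ≈ 0.282 with slerp weights a = sin((1−f)δ)/sin δ ≈ 1.132, b = sin(fδ)/sin δ ≈ 0.624.
p = a·p₁ + b·p₂ ≈ (-0.479, -0.016, -0.878); φ = arcsin(p_z) ≈ -61.38°, λ = atan2(p_y, p_x) ≈ -178.03°.

≈ 61°S, 178°W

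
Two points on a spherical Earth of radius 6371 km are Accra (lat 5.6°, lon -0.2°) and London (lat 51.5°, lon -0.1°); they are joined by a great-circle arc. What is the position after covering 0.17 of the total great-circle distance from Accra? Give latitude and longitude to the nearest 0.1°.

≈ lat 13.4°, lon -0.2°

From cos δ = sin φ₁ sin φ₂ + cos φ₁ cos φ₂ cos Δλ, the central angle is δ ≈ 0.801 rad (45.9°).
Interpolate at f = 0.17 with slerp weights a = sin((1−f)δ)/sin δ ≈ 0.859, b = sin(fδ)/sin δ ≈ 0.189.
p = a·p₁ + b·p₂ ≈ (0.973, -0.003, 0.232); φ = arcsin(p_z) ≈ 13.40°, λ = atan2(p_y, p_x) ≈ -0.19°.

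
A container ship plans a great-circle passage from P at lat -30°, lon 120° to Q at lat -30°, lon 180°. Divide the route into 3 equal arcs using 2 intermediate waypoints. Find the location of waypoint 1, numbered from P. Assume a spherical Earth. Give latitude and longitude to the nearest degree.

≈ lat -33°, lon 140°

Convert each endpoint to a unit vector on the sphere (x = cos φ cos λ, y = cos φ sin λ, z = sin φ).
The central angle between the endpoints is δ = arccos(p₁·p₂) ≈ 0.896 rad (51.3°).
Interpolate at f = 1/3 with slerp weights a = sin((1−f)δ)/sin δ ≈ 0.720, b = sin(fδ)/sin δ ≈ 0.377.
p = a·p₁ + b·p₂ ≈ (-0.638, 0.540, -0.549); φ = arcsin(p_z) ≈ -33.27°, λ = atan2(p_y, p_x) ≈ 139.75°.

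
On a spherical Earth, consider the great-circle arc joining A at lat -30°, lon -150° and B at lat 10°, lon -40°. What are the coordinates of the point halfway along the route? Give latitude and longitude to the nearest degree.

≈ lat -17°, lon -90°

Convert each endpoint to a unit vector on the sphere (x = cos φ cos λ, y = cos φ sin λ, z = sin φ).
The central angle between the endpoints is δ = arccos(p₁·p₂) ≈ 1.959 rad (112.2°).
Interpolate at f = 1/2 with slerp weights a = sin((1−f)δ)/sin δ ≈ 0.897, b = sin(fδ)/sin δ ≈ 0.897.
p = a·p₁ + b·p₂ ≈ (0.004, -0.956, -0.293); φ = arcsin(p_z) ≈ -17.02°, λ = atan2(p_y, p_x) ≈ -89.76°.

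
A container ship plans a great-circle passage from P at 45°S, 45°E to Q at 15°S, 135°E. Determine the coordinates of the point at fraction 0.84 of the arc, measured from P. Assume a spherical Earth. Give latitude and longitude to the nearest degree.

From cos δ = sin φ₁ sin φ₂ + cos φ₁ cos φ₂ cos Δλ, the central angle is δ ≈ 1.387 rad (79.5°).
Interpolate at f = 0.84 with slerp weights a = sin((1−f)δ)/sin δ ≈ 0.224, b = sin(fδ)/sin δ ≈ 0.935.
p = a·p₁ + b·p₂ ≈ (-0.526, 0.750, -0.400); φ = arcsin(p_z) ≈ -23.59°, λ = atan2(p_y, p_x) ≈ 125.05°.

≈ 24°S, 125°E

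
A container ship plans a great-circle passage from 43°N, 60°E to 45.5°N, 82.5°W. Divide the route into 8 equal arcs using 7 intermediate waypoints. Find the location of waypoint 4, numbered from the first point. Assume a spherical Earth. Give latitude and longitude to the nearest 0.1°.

≈ 71.7°N, 7.7°W

From cos δ = sin φ₁ sin φ₂ + cos φ₁ cos φ₂ cos Δλ, the central angle is δ ≈ 1.491 rad (85.4°).
Interpolate at f = 4/8 with slerp weights a = sin((1−f)δ)/sin δ ≈ 0.680, b = sin(fδ)/sin δ ≈ 0.680.
p = a·p₁ + b·p₂ ≈ (0.311, -0.042, 0.949); φ = arcsin(p_z) ≈ 71.71°, λ = atan2(p_y, p_x) ≈ -7.67°.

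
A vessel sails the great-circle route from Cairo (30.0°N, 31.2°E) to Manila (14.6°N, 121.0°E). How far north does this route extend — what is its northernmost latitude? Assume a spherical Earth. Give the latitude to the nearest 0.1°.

≈ 32.3°N

The great circle lies in the plane with unit normal n̂ = (p₁ × p₂)/|p₁ × p₂|.
Here n̂_z ≈ +0.845; the vertex latitude is φ_max = arccos|n̂_z| ≈ 32.3°.
Check via Clairaut: cos φ_max = |cos φ₁| · sin C = cos(30.0°)·sin(77.4°) ≈ 0.845, again giving ≈ 32.3°.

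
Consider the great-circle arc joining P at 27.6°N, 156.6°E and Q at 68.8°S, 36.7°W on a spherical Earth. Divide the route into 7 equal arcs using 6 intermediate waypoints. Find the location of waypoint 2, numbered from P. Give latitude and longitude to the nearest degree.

≈ 12°S, 161°E

From cos δ = sin φ₁ sin φ₂ + cos φ₁ cos φ₂ cos Δλ, the central angle is δ ≈ 2.410 rad (138.1°).
Interpolate at f = 2/7 with slerp weights a = sin((1−f)δ)/sin δ ≈ 1.479, b = sin(fδ)/sin δ ≈ 0.951.
p = a·p₁ + b·p₂ ≈ (-0.928, 0.315, -0.201); φ = arcsin(p_z) ≈ -11.59°, λ = atan2(p_y, p_x) ≈ 161.23°.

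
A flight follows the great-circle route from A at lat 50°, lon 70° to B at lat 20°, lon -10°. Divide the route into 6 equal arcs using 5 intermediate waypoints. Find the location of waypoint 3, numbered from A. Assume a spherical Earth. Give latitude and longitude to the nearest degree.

≈ lat 42°, lon 21°

Convert each endpoint to a unit vector on the sphere (x = cos φ cos λ, y = cos φ sin λ, z = sin φ).
The central angle between the endpoints is δ = arccos(p₁·p₂) ≈ 1.195 rad (68.5°).
Interpolate at f = 3/6 with slerp weights a = sin((1−f)δ)/sin δ ≈ 0.605, b = sin(fδ)/sin δ ≈ 0.605.
p = a·p₁ + b·p₂ ≈ (0.693, 0.267, 0.670); φ = arcsin(p_z) ≈ 42.08°, λ = atan2(p_y, p_x) ≈ 21.05°.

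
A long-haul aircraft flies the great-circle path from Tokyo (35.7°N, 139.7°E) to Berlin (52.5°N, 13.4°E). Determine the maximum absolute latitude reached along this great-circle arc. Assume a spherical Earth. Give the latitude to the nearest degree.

The great circle lies in the plane with unit normal n̂ = (p₁ × p₂)/|p₁ × p₂|.
Here n̂_z ≈ -0.404; the vertex latitude is φ_max = arccos|n̂_z| ≈ 66.2°.
Check via Clairaut: cos φ_max = |cos φ₁| · sin C = cos(35.7°)·sin(29.9°) ≈ 0.404, again giving ≈ 66.2°.

≈ 66°N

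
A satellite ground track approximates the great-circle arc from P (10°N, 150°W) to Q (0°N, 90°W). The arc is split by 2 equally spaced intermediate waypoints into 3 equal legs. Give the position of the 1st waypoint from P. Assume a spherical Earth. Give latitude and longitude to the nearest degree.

Write both endpoints as unit vectors p₁, p₂ with components (cos φ cos λ, cos φ sin λ, sin φ).
The central angle between the endpoints is δ = arccos(p₁·p₂) ≈ 1.056 rad (60.5°).
Interpolate at f = 1/3 with slerp weights a = sin((1−f)δ)/sin δ ≈ 0.744, b = sin(fδ)/sin δ ≈ 0.396.
p = a·p₁ + b·p₂ ≈ (-0.634, -0.762, 0.129); φ = arcsin(p_z) ≈ 7.42°, λ = atan2(p_y, p_x) ≈ -129.76°.

≈ (7°N, 130°W)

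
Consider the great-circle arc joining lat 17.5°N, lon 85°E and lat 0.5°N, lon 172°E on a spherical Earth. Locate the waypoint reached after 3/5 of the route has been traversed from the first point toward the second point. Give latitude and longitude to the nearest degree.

≈ lat 10°N, lon 138°E

From cos δ = sin φ₁ sin φ₂ + cos φ₁ cos φ₂ cos Δλ, the central angle is δ ≈ 1.518 rad (87.0°).
Interpolate at f = 3/5 with slerp weights a = sin((1−f)δ)/sin δ ≈ 0.571, b = sin(fδ)/sin δ ≈ 0.791.
p = a·p₁ + b·p₂ ≈ (-0.736, 0.653, 0.179); φ = arcsin(p_z) ≈ 10.30°, λ = atan2(p_y, p_x) ≈ 138.42°.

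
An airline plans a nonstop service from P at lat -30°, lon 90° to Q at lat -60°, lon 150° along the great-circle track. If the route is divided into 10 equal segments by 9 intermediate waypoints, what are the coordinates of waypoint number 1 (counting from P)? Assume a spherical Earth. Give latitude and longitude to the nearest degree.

≈ lat -34°, lon 93°

From cos δ = sin φ₁ sin φ₂ + cos φ₁ cos φ₂ cos Δλ, the central angle is δ ≈ 0.864 rad (49.5°).
Interpolate at f = 1/10 with slerp weights a = sin((1−f)δ)/sin δ ≈ 0.923, b = sin(fδ)/sin δ ≈ 0.113.
p = a·p₁ + b·p₂ ≈ (-0.049, 0.827, -0.560); φ = arcsin(p_z) ≈ -34.02°, λ = atan2(p_y, p_x) ≈ 93.40°.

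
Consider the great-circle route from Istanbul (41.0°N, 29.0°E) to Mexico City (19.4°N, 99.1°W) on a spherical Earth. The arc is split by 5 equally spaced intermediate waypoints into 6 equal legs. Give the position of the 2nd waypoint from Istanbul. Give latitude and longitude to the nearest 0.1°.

Write both endpoints as unit vectors p₁, p₂ with components (cos φ cos λ, cos φ sin λ, sin φ).
The central angle between the endpoints is δ = arccos(p₁·p₂) ≈ 1.794 rad (102.8°).
Interpolate at f = 2/6 with slerp weights a = sin((1−f)δ)/sin δ ≈ 0.954, b = sin(fδ)/sin δ ≈ 0.577.
p = a·p₁ + b·p₂ ≈ (0.544, -0.189, 0.818); φ = arcsin(p_z) ≈ 54.86°, λ = atan2(p_y, p_x) ≈ -19.12°.

≈ (54.9°N, 19.1°W)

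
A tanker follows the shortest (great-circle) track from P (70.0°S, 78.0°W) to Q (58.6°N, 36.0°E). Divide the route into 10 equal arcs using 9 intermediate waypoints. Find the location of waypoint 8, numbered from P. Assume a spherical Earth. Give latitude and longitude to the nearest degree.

≈ (32°N, 13°E)

From cos δ = sin φ₁ sin φ₂ + cos φ₁ cos φ₂ cos Δλ, the central angle is δ ≈ 2.635 rad (151.0°).
Interpolate at f = 8/10 with slerp weights a = sin((1−f)δ)/sin δ ≈ 1.037, b = sin(fδ)/sin δ ≈ 1.771.
p = a·p₁ + b·p₂ ≈ (0.820, 0.195, 0.537); φ = arcsin(p_z) ≈ 32.50°, λ = atan2(p_y, p_x) ≈ 13.40°.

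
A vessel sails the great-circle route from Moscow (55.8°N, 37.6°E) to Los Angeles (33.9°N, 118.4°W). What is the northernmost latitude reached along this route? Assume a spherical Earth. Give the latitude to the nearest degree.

≈ 79°N

The great circle lies in the plane with unit normal n̂ = (p₁ × p₂)/|p₁ × p₂|.
Here n̂_z ≈ -0.190; the vertex latitude is φ_max = arccos|n̂_z| ≈ 79.1°.
Check via Clairaut: cos φ_max = |cos φ₁| · sin C = cos(55.8°)·sin(19.7°) ≈ 0.190, again giving ≈ 79.1°.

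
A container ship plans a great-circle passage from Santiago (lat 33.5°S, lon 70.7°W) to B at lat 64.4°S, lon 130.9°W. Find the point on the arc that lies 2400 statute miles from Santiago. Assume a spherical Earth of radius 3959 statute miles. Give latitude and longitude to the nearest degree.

Convert each endpoint to a unit vector on the sphere (x = cos φ cos λ, y = cos φ sin λ, z = sin φ).
The central angle between the endpoints is δ = arccos(p₁·p₂) ≈ 0.827 rad (47.4°). The total great-circle distance is δ·R ≈ 0.827 × 3959 ≈ 3276 mi, so the target fraction is f = 2400/3276 ≈ 0.733.
Interpolate at f ≈ 0.733 with slerp weights a = sin((1−f)δ)/sin δ ≈ 0.298, b = sin(fδ)/sin δ ≈ 0.774.
p = a·p₁ + b·p₂ ≈ (-0.137, -0.487, -0.862); φ = arcsin(p_z) ≈ -59.59°, λ = atan2(p_y, p_x) ≈ -105.69°.

≈ lat 60°S, lon 106°W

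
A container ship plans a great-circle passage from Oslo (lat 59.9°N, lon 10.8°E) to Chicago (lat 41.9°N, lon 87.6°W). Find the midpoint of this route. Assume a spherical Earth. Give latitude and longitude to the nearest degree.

≈ lat 61°N, lon 51°W

Write both endpoints as unit vectors p₁, p₂ with components (cos φ cos λ, cos φ sin λ, sin φ).
The central angle between the endpoints is δ = arccos(p₁·p₂) ≈ 1.020 rad (58.4°).
Interpolate at f = 1/2 with slerp weights a = sin((1−f)δ)/sin δ ≈ 0.573, b = sin(fδ)/sin δ ≈ 0.573.
p = a·p₁ + b·p₂ ≈ (0.300, -0.372, 0.878); φ = arcsin(p_z) ≈ 61.44°, λ = atan2(p_y, p_x) ≈ -51.12°.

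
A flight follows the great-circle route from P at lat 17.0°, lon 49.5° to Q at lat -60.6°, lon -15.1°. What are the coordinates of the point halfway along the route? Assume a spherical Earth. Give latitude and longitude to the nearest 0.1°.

The haversine formula gives a central angle δ ≈ 1.624 rad (93.1°) between the endpoints.
Interpolate at f = 1/2 with slerp weights a = sin((1−f)δ)/sin δ ≈ 0.727, b = sin(fδ)/sin δ ≈ 0.727.
p = a·p₁ + b·p₂ ≈ (0.796, 0.436, -0.421); φ = arcsin(p_z) ≈ -24.88°, λ = atan2(p_y, p_x) ≈ 28.69°.

≈ lat -24.9°, lon 28.7°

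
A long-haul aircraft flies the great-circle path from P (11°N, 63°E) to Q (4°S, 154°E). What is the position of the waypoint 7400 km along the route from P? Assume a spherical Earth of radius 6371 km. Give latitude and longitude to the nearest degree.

Convert each endpoint to a unit vector on the sphere (x = cos φ cos λ, y = cos φ sin λ, z = sin φ).
The central angle between the endpoints is δ = arccos(p₁·p₂) ≈ 1.601 rad (91.7°). The total great-circle distance is δ·R ≈ 1.601 × 6371 ≈ 10201 km, so the target fraction is f = 7400/10201 ≈ 0.725.
Interpolate at f ≈ 0.725 with slerp weights a = sin((1−f)δ)/sin δ ≈ 0.426, b = sin(fδ)/sin δ ≈ 0.918.
p = a·p₁ + b·p₂ ≈ (-0.633, 0.774, 0.017); φ = arcsin(p_z) ≈ 0.99°, λ = atan2(p_y, p_x) ≈ 129.29°.

≈ (1°N, 129°E)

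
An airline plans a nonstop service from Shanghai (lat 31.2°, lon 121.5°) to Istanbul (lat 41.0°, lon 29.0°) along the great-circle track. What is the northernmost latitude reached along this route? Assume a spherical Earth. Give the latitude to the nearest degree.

The great circle lies in the plane with unit normal n̂ = (p₁ × p₂)/|p₁ × p₂|.
Here n̂_z ≈ -0.679; the vertex latitude is φ_max = arccos|n̂_z| ≈ 47.3°.
Check via Clairaut: cos φ_max = |cos φ₁| · sin C = cos(31.2°)·sin(52.5°) ≈ 0.679, again giving ≈ 47.3°.

≈ 47°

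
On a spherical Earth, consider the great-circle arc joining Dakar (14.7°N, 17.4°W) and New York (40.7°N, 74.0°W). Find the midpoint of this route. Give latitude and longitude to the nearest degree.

Write both endpoints as unit vectors p₁, p₂ with components (cos φ cos λ, cos φ sin λ, sin φ).
The central angle between the endpoints is δ = arccos(p₁·p₂) ≈ 0.965 rad (55.3°).
Interpolate at f = 1/2 with slerp weights a = sin((1−f)δ)/sin δ ≈ 0.564, b = sin(fδ)/sin δ ≈ 0.564.
p = a·p₁ + b·p₂ ≈ (0.639, -0.575, 0.511); φ = arcsin(p_z) ≈ 30.75°, λ = atan2(p_y, p_x) ≈ -41.97°.

≈ 31°N, 42°W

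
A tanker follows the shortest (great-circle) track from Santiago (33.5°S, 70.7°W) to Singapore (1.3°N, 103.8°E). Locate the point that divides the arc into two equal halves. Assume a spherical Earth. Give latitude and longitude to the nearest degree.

Convert each endpoint to a unit vector on the sphere (x = cos φ cos λ, y = cos φ sin λ, z = sin φ).
The central angle between the endpoints is δ = arccos(p₁·p₂) ≈ 2.572 rad (147.4°).
Interpolate at f = 1/2 with slerp weights a = sin((1−f)δ)/sin δ ≈ 1.781, b = sin(fδ)/sin δ ≈ 1.781.
p = a·p₁ + b·p₂ ≈ (0.066, 0.327, -0.943); φ = arcsin(p_z) ≈ -70.48°, λ = atan2(p_y, p_x) ≈ 78.58°.

≈ (70°S, 79°E)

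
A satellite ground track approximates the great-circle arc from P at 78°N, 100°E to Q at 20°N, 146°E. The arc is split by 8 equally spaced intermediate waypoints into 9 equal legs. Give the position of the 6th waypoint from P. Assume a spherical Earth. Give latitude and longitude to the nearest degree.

≈ 40°N, 142°E

From cos δ = sin φ₁ sin φ₂ + cos φ₁ cos φ₂ cos Δλ, the central angle is δ ≈ 1.081 rad (61.9°).
Interpolate at f = 6/9 with slerp weights a = sin((1−f)δ)/sin δ ≈ 0.400, b = sin(fδ)/sin δ ≈ 0.748.
p = a·p₁ + b·p₂ ≈ (-0.597, 0.475, 0.647); φ = arcsin(p_z) ≈ 40.29°, λ = atan2(p_y, p_x) ≈ 141.51°.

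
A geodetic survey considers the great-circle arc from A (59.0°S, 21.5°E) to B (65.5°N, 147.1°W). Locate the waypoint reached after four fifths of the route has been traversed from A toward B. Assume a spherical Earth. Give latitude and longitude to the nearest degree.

≈ (67°N, 54°W)

Convert each endpoint to a unit vector on the sphere (x = cos φ cos λ, y = cos φ sin λ, z = sin φ).
The central angle between the endpoints is δ = arccos(p₁·p₂) ≈ 2.996 rad (171.6°).
Interpolate at f = 4/5 with slerp weights a = sin((1−f)δ)/sin δ ≈ 3.876, b = sin(fδ)/sin δ ≈ 4.660.
p = a·p₁ + b·p₂ ≈ (0.235, -0.318, 0.919); φ = arcsin(p_z) ≈ 66.72°, λ = atan2(p_y, p_x) ≈ -53.60°.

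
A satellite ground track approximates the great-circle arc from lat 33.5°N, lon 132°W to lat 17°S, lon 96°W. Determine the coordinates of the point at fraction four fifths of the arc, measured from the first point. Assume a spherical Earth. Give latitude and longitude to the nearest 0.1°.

Write both endpoints as unit vectors p₁, p₂ with components (cos φ cos λ, cos φ sin λ, sin φ).
The central angle between the endpoints is δ = arccos(p₁·p₂) ≈ 1.066 rad (61.1°).
Interpolate at f = 4/5 with slerp weights a = sin((1−f)δ)/sin δ ≈ 0.242, b = sin(fδ)/sin δ ≈ 0.860.
p = a·p₁ + b·p₂ ≈ (-0.221, -0.968, -0.118); φ = arcsin(p_z) ≈ -6.79°, λ = atan2(p_y, p_x) ≈ -102.85°.

≈ lat 6.8°S, lon 102.9°W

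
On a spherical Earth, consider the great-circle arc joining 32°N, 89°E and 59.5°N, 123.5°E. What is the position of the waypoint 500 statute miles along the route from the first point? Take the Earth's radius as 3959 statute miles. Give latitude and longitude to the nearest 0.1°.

≈ 38.2°N, 93.5°E

Write both endpoints as unit vectors p₁, p₂ with components (cos φ cos λ, cos φ sin λ, sin φ).
The central angle between the endpoints is δ = arccos(p₁·p₂) ≈ 0.624 rad (35.8°). The total great-circle distance is δ·R ≈ 0.624 × 3959 ≈ 2472 mi, so the target fraction is f = 500/2472 ≈ 0.202.
Interpolate at f ≈ 0.202 with slerp weights a = sin((1−f)δ)/sin δ ≈ 0.817, b = sin(fδ)/sin δ ≈ 0.215.
p = a·p₁ + b·p₂ ≈ (-0.048, 0.784, 0.619); φ = arcsin(p_z) ≈ 38.22°, λ = atan2(p_y, p_x) ≈ 93.52°.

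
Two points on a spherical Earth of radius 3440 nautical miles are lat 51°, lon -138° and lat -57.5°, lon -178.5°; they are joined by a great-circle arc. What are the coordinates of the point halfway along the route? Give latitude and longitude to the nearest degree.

Write both endpoints as unit vectors p₁, p₂ with components (cos φ cos λ, cos φ sin λ, sin φ).
The central angle between the endpoints is δ = arccos(p₁·p₂) ≈ 1.980 rad (113.5°).
Interpolate at f = 1/2 with slerp weights a = sin((1−f)δ)/sin δ ≈ 0.912, b = sin(fδ)/sin δ ≈ 0.912.
p = a·p₁ + b·p₂ ≈ (-0.916, -0.397, -0.060); φ = arcsin(p_z) ≈ -3.46°, λ = atan2(p_y, p_x) ≈ -156.58°.

≈ lat -3°, lon -157°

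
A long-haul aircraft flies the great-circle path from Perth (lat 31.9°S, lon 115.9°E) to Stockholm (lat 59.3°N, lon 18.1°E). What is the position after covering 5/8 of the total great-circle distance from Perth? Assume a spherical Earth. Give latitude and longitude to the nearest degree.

From cos δ = sin φ₁ sin φ₂ + cos φ₁ cos φ₂ cos Δλ, the central angle is δ ≈ 2.110 rad (120.9°).
Interpolate at f = 5/8 with slerp weights a = sin((1−f)δ)/sin δ ≈ 0.829, b = sin(fδ)/sin δ ≈ 1.128.
p = a·p₁ + b·p₂ ≈ (0.240, 0.812, 0.532); φ = arcsin(p_z) ≈ 32.16°, λ = atan2(p_y, p_x) ≈ 73.51°.

≈ lat 32°N, lon 74°E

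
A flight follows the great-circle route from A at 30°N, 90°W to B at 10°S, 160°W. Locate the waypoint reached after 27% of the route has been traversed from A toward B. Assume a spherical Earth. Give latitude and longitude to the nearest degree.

≈ 21°N, 111°W

From cos δ = sin φ₁ sin φ₂ + cos φ₁ cos φ₂ cos Δλ, the central angle is δ ≈ 1.364 rad (78.2°).
Interpolate at f = 0.27 with slerp weights a = sin((1−f)δ)/sin δ ≈ 0.858, b = sin(fδ)/sin δ ≈ 0.368.
p = a·p₁ + b·p₂ ≈ (-0.340, -0.867, 0.365); φ = arcsin(p_z) ≈ 21.40°, λ = atan2(p_y, p_x) ≈ -111.45°.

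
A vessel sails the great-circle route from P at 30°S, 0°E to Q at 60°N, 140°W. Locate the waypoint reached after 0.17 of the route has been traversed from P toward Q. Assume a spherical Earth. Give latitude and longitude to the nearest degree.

The haversine formula gives a central angle δ ≈ 2.441 rad (139.9°) between the endpoints.
Interpolate at f = 0.17 with slerp weights a = sin((1−f)δ)/sin δ ≈ 1.394, b = sin(fδ)/sin δ ≈ 0.626.
p = a·p₁ + b·p₂ ≈ (0.967, -0.201, -0.155); φ = arcsin(p_z) ≈ -8.91°, λ = atan2(p_y, p_x) ≈ -11.75°.

≈ 9°S, 12°W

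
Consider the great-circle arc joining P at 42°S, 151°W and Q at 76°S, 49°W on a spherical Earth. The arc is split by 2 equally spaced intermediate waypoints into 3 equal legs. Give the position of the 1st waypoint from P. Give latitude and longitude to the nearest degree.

Write both endpoints as unit vectors p₁, p₂ with components (cos φ cos λ, cos φ sin λ, sin φ).
The central angle between the endpoints is δ = arccos(p₁·p₂) ≈ 0.912 rad (52.3°).
Interpolate at f = 1/3 with slerp weights a = sin((1−f)δ)/sin δ ≈ 0.722, b = sin(fδ)/sin δ ≈ 0.379.
p = a·p₁ + b·p₂ ≈ (-0.409, -0.329, -0.851); φ = arcsin(p_z) ≈ -58.30°, λ = atan2(p_y, p_x) ≈ -141.18°.

≈ 58°S, 141°W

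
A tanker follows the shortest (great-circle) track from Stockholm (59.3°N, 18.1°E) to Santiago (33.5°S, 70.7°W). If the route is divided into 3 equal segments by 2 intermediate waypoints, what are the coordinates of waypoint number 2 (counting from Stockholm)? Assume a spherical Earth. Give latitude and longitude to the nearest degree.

Convert each endpoint to a unit vector on the sphere (x = cos φ cos λ, y = cos φ sin λ, z = sin φ).
The central angle between the endpoints is δ = arccos(p₁·p₂) ≈ 2.055 rad (117.8°).
Interpolate at f = 2/3 with slerp weights a = sin((1−f)δ)/sin δ ≈ 0.715, b = sin(fδ)/sin δ ≈ 1.107.
p = a·p₁ + b·p₂ ≈ (0.652, -0.758, 0.004); φ = arcsin(p_z) ≈ 0.21°, λ = atan2(p_y, p_x) ≈ -49.30°.

≈ (0°N, 49°W)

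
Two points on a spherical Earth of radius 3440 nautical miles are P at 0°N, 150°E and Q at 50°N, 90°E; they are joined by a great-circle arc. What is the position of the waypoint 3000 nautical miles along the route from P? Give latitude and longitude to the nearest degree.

≈ 38°N, 115°E

The haversine formula gives a central angle δ ≈ 1.244 rad (71.3°) between the endpoints. The total great-circle distance is δ·R ≈ 1.244 × 3440 ≈ 4278 nmi, so the target fraction is f = 3000/4278 ≈ 0.701.
Interpolate at f ≈ 0.701 with slerp weights a = sin((1−f)δ)/sin δ ≈ 0.383, b = sin(fδ)/sin δ ≈ 0.809.
p = a·p₁ + b·p₂ ≈ (-0.332, 0.711, 0.619); φ = arcsin(p_z) ≈ 38.27°, λ = atan2(p_y, p_x) ≈ 115.02°.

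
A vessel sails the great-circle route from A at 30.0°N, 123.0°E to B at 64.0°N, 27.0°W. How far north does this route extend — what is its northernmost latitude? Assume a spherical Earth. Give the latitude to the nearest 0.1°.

The great circle lies in the plane with unit normal n̂ = (p₁ × p₂)/|p₁ × p₂|.
Here n̂_z ≈ -0.191; the vertex latitude is φ_max = arccos|n̂_z| ≈ 79.0°.

≈ 79.0°N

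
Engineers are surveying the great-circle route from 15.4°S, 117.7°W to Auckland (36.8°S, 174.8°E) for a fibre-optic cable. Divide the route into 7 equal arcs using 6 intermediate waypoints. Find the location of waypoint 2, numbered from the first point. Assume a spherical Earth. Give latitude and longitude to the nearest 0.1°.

≈ 24.7°S, 134.1°W

The haversine formula gives a central angle δ ≈ 1.099 rad (63.0°) between the endpoints.
Interpolate at f = 2/7 with slerp weights a = sin((1−f)δ)/sin δ ≈ 0.794, b = sin(fδ)/sin δ ≈ 0.347.
p = a·p₁ + b·p₂ ≈ (-0.632, -0.652, -0.418); φ = arcsin(p_z) ≈ -24.74°, λ = atan2(p_y, p_x) ≈ -134.11°.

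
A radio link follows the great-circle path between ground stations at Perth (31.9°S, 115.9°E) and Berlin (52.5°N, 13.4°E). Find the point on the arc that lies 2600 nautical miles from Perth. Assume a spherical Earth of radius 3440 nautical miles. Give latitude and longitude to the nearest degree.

≈ (2°N, 87°E)

Convert each endpoint to a unit vector on the sphere (x = cos φ cos λ, y = cos φ sin λ, z = sin φ).
The central angle between the endpoints is δ = arccos(p₁·p₂) ≈ 2.131 rad (122.1°). The total great-circle distance is δ·R ≈ 2.131 × 3440 ≈ 7330 nmi, so the target fraction is f = 2600/7330 ≈ 0.355.
Interpolate at f ≈ 0.355 with slerp weights a = sin((1−f)δ)/sin δ ≈ 1.158, b = sin(fδ)/sin δ ≈ 0.809.
p = a·p₁ + b·p₂ ≈ (0.050, 0.998, 0.030); φ = arcsin(p_z) ≈ 1.75°, λ = atan2(p_y, p_x) ≈ 87.13°.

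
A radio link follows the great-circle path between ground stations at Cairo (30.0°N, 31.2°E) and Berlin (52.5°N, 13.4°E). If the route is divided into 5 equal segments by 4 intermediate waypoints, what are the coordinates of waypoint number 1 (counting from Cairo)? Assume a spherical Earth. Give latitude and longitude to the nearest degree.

≈ 35°N, 29°E

Write both endpoints as unit vectors p₁, p₂ with components (cos φ cos λ, cos φ sin λ, sin φ).
The central angle between the endpoints is δ = arccos(p₁·p₂) ≈ 0.454 rad (26.0°).
Interpolate at f = 1/5 with slerp weights a = sin((1−f)δ)/sin δ ≈ 0.810, b = sin(fδ)/sin δ ≈ 0.207.
p = a·p₁ + b·p₂ ≈ (0.723, 0.393, 0.569); φ = arcsin(p_z) ≈ 34.69°, λ = atan2(p_y, p_x) ≈ 28.52°.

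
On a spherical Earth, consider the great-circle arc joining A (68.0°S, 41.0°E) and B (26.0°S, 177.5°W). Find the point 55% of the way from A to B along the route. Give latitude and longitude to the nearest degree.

Convert each endpoint to a unit vector on the sphere (x = cos φ cos λ, y = cos φ sin λ, z = sin φ).
The central angle between the endpoints is δ = arccos(p₁·p₂) ≈ 1.427 rad (81.8°).
Interpolate at f = 0.55 with slerp weights a = sin((1−f)δ)/sin δ ≈ 0.605, b = sin(fδ)/sin δ ≈ 0.714.
p = a·p₁ + b·p₂ ≈ (-0.470, 0.121, -0.874); φ = arcsin(p_z) ≈ -60.96°, λ = atan2(p_y, p_x) ≈ 165.60°.

≈ (61°S, 166°E)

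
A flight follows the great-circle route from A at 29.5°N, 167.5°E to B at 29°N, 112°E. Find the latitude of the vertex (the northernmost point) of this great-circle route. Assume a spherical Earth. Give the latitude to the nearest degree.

The great circle lies in the plane with unit normal n̂ = (p₁ × p₂)/|p₁ × p₂|.
Here n̂_z ≈ -0.845; the vertex latitude is φ_max = arccos|n̂_z| ≈ 32.3°.

≈ 32°N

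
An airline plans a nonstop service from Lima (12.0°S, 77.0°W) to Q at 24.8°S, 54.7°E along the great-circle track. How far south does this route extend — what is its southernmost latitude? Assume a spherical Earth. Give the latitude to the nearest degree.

The great circle lies in the plane with unit normal n̂ = (p₁ × p₂)/|p₁ × p₂|.
Here n̂_z ≈ +0.767; the vertex latitude is φ_max = arccos|n̂_z| ≈ 39.9°.
Check via Clairaut: cos φ_max = |cos φ₁| · sin C = cos(12.0°)·sin(128.3°) ≈ 0.767, again giving ≈ 39.9°.

≈ 40°S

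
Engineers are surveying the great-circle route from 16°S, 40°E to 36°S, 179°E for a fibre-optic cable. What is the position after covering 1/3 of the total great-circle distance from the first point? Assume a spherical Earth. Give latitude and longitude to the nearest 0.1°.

Write both endpoints as unit vectors p₁, p₂ with components (cos φ cos λ, cos φ sin λ, sin φ).
The central angle between the endpoints is δ = arccos(p₁·p₂) ≈ 2.010 rad (115.1°).
Interpolate at f = 1/3 with slerp weights a = sin((1−f)δ)/sin δ ≈ 1.075, b = sin(fδ)/sin δ ≈ 0.686.
p = a·p₁ + b·p₂ ≈ (0.237, 0.674, -0.700); φ = arcsin(p_z) ≈ -44.39°, λ = atan2(p_y, p_x) ≈ 70.63°.

≈ 44.4°S, 70.6°E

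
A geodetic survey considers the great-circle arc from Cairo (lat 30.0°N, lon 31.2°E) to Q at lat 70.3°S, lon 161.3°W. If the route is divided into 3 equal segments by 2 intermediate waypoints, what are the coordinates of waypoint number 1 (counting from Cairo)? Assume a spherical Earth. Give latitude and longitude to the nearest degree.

From cos δ = sin φ₁ sin φ₂ + cos φ₁ cos φ₂ cos Δλ, the central angle is δ ≈ 2.428 rad (139.1°).
Interpolate at f = 1/3 with slerp weights a = sin((1−f)δ)/sin δ ≈ 1.525, b = sin(fδ)/sin δ ≈ 1.105.
p = a·p₁ + b·p₂ ≈ (0.777, 0.565, -0.278); φ = arcsin(p_z) ≈ -16.13°, λ = atan2(p_y, p_x) ≈ 36.01°.

≈ lat 16°S, lon 36°E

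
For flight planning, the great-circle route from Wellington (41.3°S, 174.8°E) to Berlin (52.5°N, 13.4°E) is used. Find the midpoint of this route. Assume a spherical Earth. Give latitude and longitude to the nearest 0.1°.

Write both endpoints as unit vectors p₁, p₂ with components (cos φ cos λ, cos φ sin λ, sin φ).
The central angle between the endpoints is δ = arccos(p₁·p₂) ≈ 2.848 rad (163.2°).
Interpolate at f = 1/2 with slerp weights a = sin((1−f)δ)/sin δ ≈ 3.413, b = sin(fδ)/sin δ ≈ 3.413.
p = a·p₁ + b·p₂ ≈ (-0.532, 0.714, 0.455); φ = arcsin(p_z) ≈ 27.07°, λ = atan2(p_y, p_x) ≈ 126.71°.

≈ (27.1°N, 126.7°E)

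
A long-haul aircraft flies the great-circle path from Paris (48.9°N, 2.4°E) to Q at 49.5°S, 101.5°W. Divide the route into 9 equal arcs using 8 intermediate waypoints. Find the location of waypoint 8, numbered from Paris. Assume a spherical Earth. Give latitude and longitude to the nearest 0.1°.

Write both endpoints as unit vectors p₁, p₂ with components (cos φ cos λ, cos φ sin λ, sin φ).
The central angle between the endpoints is δ = arccos(p₁·p₂) ≈ 2.313 rad (132.5°).
Interpolate at f = 8/9 with slerp weights a = sin((1−f)δ)/sin δ ≈ 0.345, b = sin(fδ)/sin δ ≈ 1.200.
p = a·p₁ + b·p₂ ≈ (0.071, -0.754, -0.653); φ = arcsin(p_z) ≈ -40.75°, λ = atan2(p_y, p_x) ≈ -84.62°.

≈ 40.8°S, 84.6°W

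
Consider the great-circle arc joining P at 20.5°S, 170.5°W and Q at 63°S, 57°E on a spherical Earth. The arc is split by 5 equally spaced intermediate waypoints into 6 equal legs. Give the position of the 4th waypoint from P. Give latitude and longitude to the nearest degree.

Write both endpoints as unit vectors p₁, p₂ with components (cos φ cos λ, cos φ sin λ, sin φ).
The central angle between the endpoints is δ = arccos(p₁·p₂) ≈ 1.546 rad (88.6°).
Interpolate at f = 4/6 with slerp weights a = sin((1−f)δ)/sin δ ≈ 0.493, b = sin(fδ)/sin δ ≈ 0.858.
p = a·p₁ + b·p₂ ≈ (-0.243, 0.250, -0.937); φ = arcsin(p_z) ≈ -69.56°, λ = atan2(p_y, p_x) ≈ 134.17°.

≈ 70°S, 134°E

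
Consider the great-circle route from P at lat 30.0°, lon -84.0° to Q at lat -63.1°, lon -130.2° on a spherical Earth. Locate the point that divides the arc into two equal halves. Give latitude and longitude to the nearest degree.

≈ lat -18°, lon -99°

Write both endpoints as unit vectors p₁, p₂ with components (cos φ cos λ, cos φ sin λ, sin φ).
The central angle between the endpoints is δ = arccos(p₁·p₂) ≈ 1.746 rad (100.1°).
Interpolate at f = 1/2 with slerp weights a = sin((1−f)δ)/sin δ ≈ 0.778, b = sin(fδ)/sin δ ≈ 0.778.
p = a·p₁ + b·p₂ ≈ (-0.157, -0.939, -0.305); φ = arcsin(p_z) ≈ -17.76°, λ = atan2(p_y, p_x) ≈ -99.48°.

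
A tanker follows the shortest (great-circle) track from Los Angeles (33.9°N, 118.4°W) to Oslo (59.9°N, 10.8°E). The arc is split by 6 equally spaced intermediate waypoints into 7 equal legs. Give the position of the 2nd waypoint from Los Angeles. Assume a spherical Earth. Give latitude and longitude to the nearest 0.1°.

Convert each endpoint to a unit vector on the sphere (x = cos φ cos λ, y = cos φ sin λ, z = sin φ).
The central angle between the endpoints is δ = arccos(p₁·p₂) ≈ 1.350 rad (77.3°).
Interpolate at f = 2/7 with slerp weights a = sin((1−f)δ)/sin δ ≈ 0.842, b = sin(fδ)/sin δ ≈ 0.385.
p = a·p₁ + b·p₂ ≈ (-0.142, -0.579, 0.803); φ = arcsin(p_z) ≈ 53.43°, λ = atan2(p_y, p_x) ≈ -103.84°.

≈ 53.4°N, 103.8°W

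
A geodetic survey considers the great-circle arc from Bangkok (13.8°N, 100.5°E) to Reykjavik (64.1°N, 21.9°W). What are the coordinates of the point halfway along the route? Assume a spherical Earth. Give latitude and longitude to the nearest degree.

≈ (54°N, 74°E)

Write both endpoints as unit vectors p₁, p₂ with components (cos φ cos λ, cos φ sin λ, sin φ).
The central angle between the endpoints is δ = arccos(p₁·p₂) ≈ 1.584 rad (90.7°).
Interpolate at f = 1/2 with slerp weights a = sin((1−f)δ)/sin δ ≈ 0.712, b = sin(fδ)/sin δ ≈ 0.712.
p = a·p₁ + b·p₂ ≈ (0.162, 0.564, 0.810); φ = arcsin(p_z) ≈ 54.09°, λ = atan2(p_y, p_x) ≈ 73.92°.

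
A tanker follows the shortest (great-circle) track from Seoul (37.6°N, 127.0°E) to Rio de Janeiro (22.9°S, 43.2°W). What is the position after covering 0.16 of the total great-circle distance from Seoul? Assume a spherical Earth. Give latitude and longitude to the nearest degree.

Write both endpoints as unit vectors p₁, p₂ with components (cos φ cos λ, cos φ sin λ, sin φ).
The central angle between the endpoints is δ = arccos(p₁·p₂) ≈ 2.846 rad (163.1°).
Interpolate at f = 0.16 with slerp weights a = sin((1−f)δ)/sin δ ≈ 2.342, b = sin(fδ)/sin δ ≈ 1.509.
p = a·p₁ + b·p₂ ≈ (-0.103, 0.530, 0.842); φ = arcsin(p_z) ≈ 57.31°, λ = atan2(p_y, p_x) ≈ 101.01°.

≈ 57°N, 101°E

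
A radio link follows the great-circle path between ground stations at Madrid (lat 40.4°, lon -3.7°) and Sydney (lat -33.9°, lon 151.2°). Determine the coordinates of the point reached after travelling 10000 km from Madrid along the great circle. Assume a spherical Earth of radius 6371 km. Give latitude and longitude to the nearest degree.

≈ lat 8°, lon 93°

Convert each endpoint to a unit vector on the sphere (x = cos φ cos λ, y = cos φ sin λ, z = sin φ).
The central angle between the endpoints is δ = arccos(p₁·p₂) ≈ 2.776 rad (159.0°). The total great-circle distance is δ·R ≈ 2.776 × 6371 ≈ 17685 km, so the target fraction is f = 10000/17685 ≈ 0.565.
Interpolate at f ≈ 0.565 with slerp weights a = sin((1−f)δ)/sin δ ≈ 2.613, b = sin(fδ)/sin δ ≈ 2.797.
p = a·p₁ + b·p₂ ≈ (-0.048, 0.990, 0.134); φ = arcsin(p_z) ≈ 7.68°, λ = atan2(p_y, p_x) ≈ 92.80°.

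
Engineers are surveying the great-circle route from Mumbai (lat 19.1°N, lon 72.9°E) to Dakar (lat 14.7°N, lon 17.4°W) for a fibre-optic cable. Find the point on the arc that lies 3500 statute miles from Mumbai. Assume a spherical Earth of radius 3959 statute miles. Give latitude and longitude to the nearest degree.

≈ lat 23°N, lon 19°E

Convert each endpoint to a unit vector on the sphere (x = cos φ cos λ, y = cos φ sin λ, z = sin φ).
The central angle between the endpoints is δ = arccos(p₁·p₂) ≈ 1.492 rad (85.5°). The total great-circle distance is δ·R ≈ 1.492 × 3959 ≈ 5909 mi, so the target fraction is f = 3500/5909 ≈ 0.592.
Interpolate at f ≈ 0.592 with slerp weights a = sin((1−f)δ)/sin δ ≈ 0.573, b = sin(fδ)/sin δ ≈ 0.776.
p = a·p₁ + b·p₂ ≈ (0.875, 0.293, 0.384); φ = arcsin(p_z) ≈ 22.61°, λ = atan2(p_y, p_x) ≈ 18.53°.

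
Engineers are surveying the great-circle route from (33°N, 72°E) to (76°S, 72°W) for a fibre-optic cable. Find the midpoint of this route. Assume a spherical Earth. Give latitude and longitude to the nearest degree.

≈ (33°S, 60°E)

Write both endpoints as unit vectors p₁, p₂ with components (cos φ cos λ, cos φ sin λ, sin φ).
The central angle between the endpoints is δ = arccos(p₁·p₂) ≈ 2.336 rad (133.8°).
Interpolate at f = 1/2 with slerp weights a = sin((1−f)δ)/sin δ ≈ 1.275, b = sin(fδ)/sin δ ≈ 1.275.
p = a·p₁ + b·p₂ ≈ (0.426, 0.724, -0.543); φ = arcsin(p_z) ≈ -32.88°, λ = atan2(p_y, p_x) ≈ 59.53°.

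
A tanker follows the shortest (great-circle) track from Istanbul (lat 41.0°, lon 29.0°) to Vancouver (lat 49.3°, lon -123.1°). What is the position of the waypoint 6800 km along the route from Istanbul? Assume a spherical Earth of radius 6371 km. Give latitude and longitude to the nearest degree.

Convert each endpoint to a unit vector on the sphere (x = cos φ cos λ, y = cos φ sin λ, z = sin φ).
The central angle between the endpoints is δ = arccos(p₁·p₂) ≈ 1.508 rad (86.4°). The total great-circle distance is δ·R ≈ 1.508 × 6371 ≈ 9609 km, so the target fraction is f = 6800/9609 ≈ 0.708.
Interpolate at f ≈ 0.708 with slerp weights a = sin((1−f)δ)/sin δ ≈ 0.428, b = sin(fδ)/sin δ ≈ 0.878.
p = a·p₁ + b·p₂ ≈ (-0.030, -0.323, 0.946); φ = arcsin(p_z) ≈ 71.07°, λ = atan2(p_y, p_x) ≈ -95.35°.

≈ lat 71°, lon -95°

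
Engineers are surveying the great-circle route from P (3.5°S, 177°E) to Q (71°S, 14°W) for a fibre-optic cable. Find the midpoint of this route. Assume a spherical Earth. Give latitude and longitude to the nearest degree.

Convert each endpoint to a unit vector on the sphere (x = cos φ cos λ, y = cos φ sin λ, z = sin φ).
The central angle between the endpoints is δ = arccos(p₁·p₂) ≈ 1.835 rad (105.1°).
Interpolate at f = 1/2 with slerp weights a = sin((1−f)δ)/sin δ ≈ 0.823, b = sin(fδ)/sin δ ≈ 0.823.
p = a·p₁ + b·p₂ ≈ (-0.560, -0.022, -0.828); φ = arcsin(p_z) ≈ -55.90°, λ = atan2(p_y, p_x) ≈ -177.77°.

≈ (56°S, 178°W)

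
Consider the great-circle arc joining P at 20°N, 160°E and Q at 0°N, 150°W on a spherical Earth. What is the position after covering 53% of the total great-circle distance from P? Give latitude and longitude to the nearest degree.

Convert each endpoint to a unit vector on the sphere (x = cos φ cos λ, y = cos φ sin λ, z = sin φ).
The central angle between the endpoints is δ = arccos(p₁·p₂) ≈ 0.922 rad (52.8°).
Interpolate at f = 0.53 with slerp weights a = sin((1−f)δ)/sin δ ≈ 0.527, b = sin(fδ)/sin δ ≈ 0.589.
p = a·p₁ + b·p₂ ≈ (-0.976, -0.125, 0.180); φ = arcsin(p_z) ≈ 10.38°, λ = atan2(p_y, p_x) ≈ -172.69°.

≈ 10°N, 173°W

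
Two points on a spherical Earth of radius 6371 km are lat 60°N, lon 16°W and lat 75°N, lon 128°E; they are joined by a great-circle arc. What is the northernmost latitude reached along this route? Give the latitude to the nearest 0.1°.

The great circle lies in the plane with unit normal n̂ = (p₁ × p₂)/|p₁ × p₂|.
Here n̂_z ≈ +0.112; the vertex latitude is φ_max = arccos|n̂_z| ≈ 83.6°.
Check via Clairaut: cos φ_max = |cos φ₁| · sin C = cos(60.0°)·sin(12.9°) ≈ 0.112, again giving ≈ 83.6°.

≈ 83.6°N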